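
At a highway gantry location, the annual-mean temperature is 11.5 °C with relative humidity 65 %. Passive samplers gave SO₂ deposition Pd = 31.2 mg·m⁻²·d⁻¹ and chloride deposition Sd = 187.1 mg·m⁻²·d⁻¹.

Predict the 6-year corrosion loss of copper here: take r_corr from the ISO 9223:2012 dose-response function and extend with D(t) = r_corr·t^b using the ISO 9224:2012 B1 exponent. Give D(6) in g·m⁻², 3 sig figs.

copper: f(T) = -0.080·(T−10) [T>10 °C] = -0.1200
  SO₂ term: 0.0053·31.2^0.26·exp(0.059·65-0.1200) = 0.5323
  Sd branch = 0.01025·Sd^0.27·e^(0.036·RH+0.049·T) = 0.7676 μm/a
  sum: 0.5323 + 0.7676 → r_corr = 1.3 μm/a
Power-law: D(6) = r_corr · 6^0.667
  D(6) = 1.3 × 6^0.667 = 1.3 × 3.304 = 4.295 μm
  Mass loss = 4.295 μm × 8.96 g/cm³ = 38.48 g·m⁻²

D(6) = 38.5 g·m⁻²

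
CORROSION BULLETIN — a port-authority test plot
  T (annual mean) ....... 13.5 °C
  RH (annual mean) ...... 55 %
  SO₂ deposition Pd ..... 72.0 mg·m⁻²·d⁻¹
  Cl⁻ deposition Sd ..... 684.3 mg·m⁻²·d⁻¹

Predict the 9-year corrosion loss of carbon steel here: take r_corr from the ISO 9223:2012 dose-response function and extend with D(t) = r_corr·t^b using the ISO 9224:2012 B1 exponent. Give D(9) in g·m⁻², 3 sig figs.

D(9) = 2.53e+03 g·m⁻²

carbon steel: temperature factor f = -0.054·(3.5) = -0.1890
  Pd branch = 1.77·Pd^0.52·e^(0.02·RH+f) = 40.68 μm/a
  Sd branch = 0.102·Sd^0.62·e^(0.033·RH+0.04·T) = 61.55 μm/a
  r_corr = 40.68 + 61.55 = 102.2 μm/a
Power-law: D(9) = r_corr · 9^0.523
  D(9) = 102.2 × 9^0.523 = 102.2 × 3.156 = 322.6 μm
  Mass loss = 322.6 μm × 7.85 g/cm³ = 2532 g·m⁻²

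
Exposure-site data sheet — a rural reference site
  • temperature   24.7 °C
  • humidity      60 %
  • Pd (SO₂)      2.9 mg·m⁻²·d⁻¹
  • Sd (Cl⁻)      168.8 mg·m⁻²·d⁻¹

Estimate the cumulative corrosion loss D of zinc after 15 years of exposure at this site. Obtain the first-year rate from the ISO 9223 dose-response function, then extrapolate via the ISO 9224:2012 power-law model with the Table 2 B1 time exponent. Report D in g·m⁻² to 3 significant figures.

D(15) = 285 g·m⁻²

zinc: T>10 °C ⇒ hinge -0.071·(24.7−10) = -1.0437
  Pd branch = 0.0129·Pd^0.44·e^(0.046·RH+f) = 0.1147 μm/a
  Cl⁻ term: 0.0175·168.8^0.57·exp(0.008·60+0.085·24.7) = 4.294
  r_corr = 0.1147 + 4.294 = 4.409 μm/a
Long-term exponent b (ISO 9224 Table 2, B1) = 0.813
  D(15) = 4.409 × 15^0.813 = 4.409 × 9.04 = 39.86 μm
  Mass loss = 39.86 μm × 7.14 g/cm³ = 284.6 g·m⁻²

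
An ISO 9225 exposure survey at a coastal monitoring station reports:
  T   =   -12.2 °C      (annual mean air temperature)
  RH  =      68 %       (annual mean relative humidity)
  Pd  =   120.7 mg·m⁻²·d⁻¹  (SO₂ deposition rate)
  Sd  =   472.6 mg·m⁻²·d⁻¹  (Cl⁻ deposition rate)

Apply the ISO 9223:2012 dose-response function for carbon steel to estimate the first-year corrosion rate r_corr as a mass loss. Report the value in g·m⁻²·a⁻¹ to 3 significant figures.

carbon steel: f(T) = +0.150·(T−10) [T≤10 °C] = -3.3300
  sulphur-dioxide contribution → 2.985 μm/a
  chloride contribution → 26.88 μm/a
  total first-year rate 29.86 μm/a
Convert to mass loss: 29.86 μm/a × 7.85 g/cm³ = 234.4 g·m⁻²·a⁻¹

r_corr = 234 g·m⁻²·a⁻¹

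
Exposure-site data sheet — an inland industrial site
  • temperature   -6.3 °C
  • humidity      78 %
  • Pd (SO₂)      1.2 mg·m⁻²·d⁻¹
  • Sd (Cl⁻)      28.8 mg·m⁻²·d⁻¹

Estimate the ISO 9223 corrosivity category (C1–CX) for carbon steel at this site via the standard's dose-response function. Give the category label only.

C2

carbon steel: T≤10 °C ⇒ hinge +0.150·(-6.3−10) = -2.4450
  sulphur-dioxide contribution → 0.8032 μm/a
  chloride contribution → 8.353 μm/a
  ⇒ r_corr(carbon steel) = 9.156 μm/a
ISO 9223 Table 2 (carbon steel): 1.3 < 9.16 ≤ 25 μm/a ⇒ C2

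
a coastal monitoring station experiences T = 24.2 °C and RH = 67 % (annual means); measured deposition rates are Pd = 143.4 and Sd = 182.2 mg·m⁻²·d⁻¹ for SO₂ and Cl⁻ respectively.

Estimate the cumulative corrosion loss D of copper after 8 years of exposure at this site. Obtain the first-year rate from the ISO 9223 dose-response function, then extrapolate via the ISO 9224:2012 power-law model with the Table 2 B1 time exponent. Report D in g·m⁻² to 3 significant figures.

D(8) = 66.3 g·m⁻²

copper: temperature factor f = -0.080·(14.2) = -1.1360
  Pd branch = 0.0053·Pd^0.26·e^(0.059·RH+f) = 0.3224 μm/a
  Sd branch = 0.01025·Sd^0.27·e^(0.036·RH+0.049·T) = 1.526 μm/a
  r_corr = 0.3224 + 1.526 = 1.848 μm/a
Power-law: D(8) = r_corr · 8^0.667
  D(8) = 1.848 × 8^0.667 = 1.848 × 4.003 = 7.399 μm
  Mass loss = 7.399 μm × 8.96 g/cm³ = 66.3 g·m⁻²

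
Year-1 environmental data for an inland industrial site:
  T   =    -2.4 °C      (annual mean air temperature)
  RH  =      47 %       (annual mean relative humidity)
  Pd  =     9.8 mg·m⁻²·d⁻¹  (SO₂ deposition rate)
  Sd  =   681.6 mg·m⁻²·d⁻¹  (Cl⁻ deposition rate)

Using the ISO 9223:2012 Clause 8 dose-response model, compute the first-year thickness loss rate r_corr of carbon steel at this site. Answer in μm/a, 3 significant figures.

r_corr = 27.3 μm/a

carbon steel: temperature factor f = +0.150·(-12.4) = -1.8600
  sulphur-dioxide contribution → 2.311 μm/a
  chloride contribution → 24.96 μm/a
  total first-year rate 27.27 μm/a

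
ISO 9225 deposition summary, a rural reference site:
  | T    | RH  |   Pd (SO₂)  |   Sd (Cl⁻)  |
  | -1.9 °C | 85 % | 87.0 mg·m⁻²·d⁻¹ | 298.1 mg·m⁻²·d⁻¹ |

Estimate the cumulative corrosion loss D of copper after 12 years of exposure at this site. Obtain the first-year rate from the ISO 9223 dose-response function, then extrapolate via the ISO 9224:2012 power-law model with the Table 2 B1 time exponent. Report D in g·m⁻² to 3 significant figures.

copper: f(T) = +0.126·(T−10) [T≤10 °C] = -1.4994
  SO₂ term: 0.0053·87.0^0.26·exp(0.059·85-1.4994) = 0.5693
  Cl⁻ term: 0.01025·298.1^0.27·exp(0.036·85+0.049·-1.9) = 0.9275
  sum: 0.5693 + 0.9275 → r_corr = 1.497 μm/a
Long-term exponent b (ISO 9224 Table 2, B1) = 0.667
  D(12) = 1.497 × 12^0.667 = 1.497 × 5.246 = 7.852 μm
  Mass loss = 7.852 μm × 8.96 g/cm³ = 70.35 g·m⁻²

D(12) = 70.4 g·m⁻²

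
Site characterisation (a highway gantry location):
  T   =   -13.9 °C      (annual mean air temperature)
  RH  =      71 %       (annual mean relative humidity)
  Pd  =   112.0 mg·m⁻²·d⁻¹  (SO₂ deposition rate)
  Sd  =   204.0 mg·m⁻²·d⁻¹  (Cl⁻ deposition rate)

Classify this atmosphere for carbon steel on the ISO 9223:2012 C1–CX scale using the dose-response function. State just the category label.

carbon steel: f(T) = +0.150·(T−10) [T≤10 °C] = -3.5850
  Pd branch = 1.77·Pd^0.52·e^(0.02·RH+f) = 2.362 μm/a
  Cl⁻ term: 0.102·204.0^0.62·exp(0.033·71+0.04·-13.9) = 16.47
  sum: 2.362 + 16.47 → r_corr = 18.83 μm/a
18.8 μm/a falls in (1.3, 25] for carbon steel → category C2

C2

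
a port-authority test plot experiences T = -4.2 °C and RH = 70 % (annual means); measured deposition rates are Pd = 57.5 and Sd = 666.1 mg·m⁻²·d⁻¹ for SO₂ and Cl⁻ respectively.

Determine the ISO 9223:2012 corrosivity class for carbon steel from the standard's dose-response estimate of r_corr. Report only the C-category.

carbon steel: f(T) = +0.150·(T−10) [T≤10 °C] = -2.1300
  Pd branch = 1.77·Pd^0.52·e^(0.02·RH+f) = 7.014 μm/a
  Sd branch = 0.102·Sd^0.62·e^(0.033·RH+0.04·T) = 48.92 μm/a
  r_corr = 7.014 + 48.92 = 55.93 μm/a
Category bounds: 50…80 μm/a bracket r_corr ⇒ C4

C4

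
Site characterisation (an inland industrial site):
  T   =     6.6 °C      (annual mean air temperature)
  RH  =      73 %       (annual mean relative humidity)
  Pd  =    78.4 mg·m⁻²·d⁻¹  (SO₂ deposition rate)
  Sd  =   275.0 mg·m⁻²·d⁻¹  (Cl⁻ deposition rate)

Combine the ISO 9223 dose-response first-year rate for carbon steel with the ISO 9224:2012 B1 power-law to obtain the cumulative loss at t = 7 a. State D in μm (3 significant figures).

D(7) = 255 μm

carbon steel: T≤10 °C ⇒ hinge +0.150·(6.6−10) = -0.5100
  SO₂ term: 1.77·78.4^0.52·exp(0.02·73-0.5100) = 44.22
  Sd branch = 0.102·Sd^0.62·e^(0.033·RH+0.04·T) = 48.07 μm/a
  sum: 44.22 + 48.07 → r_corr = 92.29 μm/a
ISO 9224: D(t) = r_corr · t^b with b = 0.523 (carbon steel, B1)
  D(7) = 92.29 × 7^0.523 = 92.29 × 2.767 = 255.3 μm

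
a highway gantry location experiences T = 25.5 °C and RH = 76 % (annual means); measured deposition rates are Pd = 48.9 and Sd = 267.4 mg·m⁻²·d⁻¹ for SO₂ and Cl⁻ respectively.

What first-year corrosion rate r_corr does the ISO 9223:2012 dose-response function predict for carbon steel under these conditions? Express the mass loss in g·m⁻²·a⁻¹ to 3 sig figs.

r_corr = 1.08e+03 g·m⁻²·a⁻¹

carbon steel: f(T) = -0.054·(T−10) [T>10 °C] = -0.8370
  sulphur-dioxide contribution → 26.49 μm/a
  chloride contribution → 111.1 μm/a
  total first-year rate 137.6 μm/a
Convert to mass loss: 137.6 μm/a × 7.85 g/cm³ = 1080 g·m⁻²·a⁻¹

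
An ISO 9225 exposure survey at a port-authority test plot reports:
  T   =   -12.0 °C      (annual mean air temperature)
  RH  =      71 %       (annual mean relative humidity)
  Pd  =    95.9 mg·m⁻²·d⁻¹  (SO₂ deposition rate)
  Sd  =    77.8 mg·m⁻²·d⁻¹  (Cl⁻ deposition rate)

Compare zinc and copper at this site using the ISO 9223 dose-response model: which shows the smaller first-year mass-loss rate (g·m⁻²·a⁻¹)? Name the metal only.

zinc: T≤10 °C ⇒ hinge +0.038·(-12.0−10) = -0.8360
  Pd branch = 0.0129·Pd^0.44·e^(0.046·RH+f) = 1.091 μm/a
  Sd branch = 0.0175·Sd^0.57·e^(0.008·RH+0.085·T) = 0.1332 μm/a
  sum: 1.091 + 0.1332 → r_corr = 1.224 μm/a
  mass loss = 1.224 μm/a × 7.14 g/cm³ = 8.743 g·m⁻²·a⁻¹
copper: f(T) = +0.126·(T−10) [T≤10 °C] = -2.7720
  Pd branch = 0.0053·Pd^0.26·e^(0.059·RH+f) = 0.07161 μm/a
  Sd branch = 0.01025·Sd^0.27·e^(0.036·RH+0.049·T) = 0.2377 μm/a
  sum: 0.07161 + 0.2377 → r_corr = 0.3093 μm/a
  mass loss = 0.3093 μm/a × 8.96 g/cm³ = 2.771 g·m⁻²·a⁻¹
Ordering by g·m⁻²·a⁻¹: zinc (8.74) > copper (2.77)

copper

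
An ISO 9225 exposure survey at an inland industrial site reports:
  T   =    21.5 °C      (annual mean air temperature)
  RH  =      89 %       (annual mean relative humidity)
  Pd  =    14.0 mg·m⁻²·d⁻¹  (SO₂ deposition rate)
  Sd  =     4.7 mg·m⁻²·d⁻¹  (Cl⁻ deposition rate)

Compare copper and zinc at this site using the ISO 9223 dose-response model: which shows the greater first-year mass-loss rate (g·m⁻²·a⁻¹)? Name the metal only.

copper

copper: temperature factor f = -0.080·(11.5) = -0.9200
  SO₂ term: 0.0053·14.0^0.26·exp(0.059·89-0.9200) = 0.8002
  Sd branch = 0.01025·Sd^0.27·e^(0.036·RH+0.049·T) = 1.1 μm/a
  r_corr = 0.8002 + 1.1 = 1.9 μm/a
  mass loss = 1.9 μm/a × 8.96 g/cm³ = 17.02 g·m⁻²·a⁻¹
zinc: temperature factor f = -0.071·(11.5) = -0.8165
  Pd branch = 0.0129·Pd^0.44·e^(0.046·RH+f) = 1.092 μm/a
  Cl⁻ term: 0.0175·4.7^0.57·exp(0.008·89+0.085·21.5) = 0.5358
  sum: 1.092 + 0.5358 → r_corr = 1.628 μm/a
  mass loss = 1.628 μm/a × 7.14 g/cm³ = 11.62 g·m⁻²·a⁻¹
Ordering by g·m⁻²·a⁻¹: copper (17) > zinc (11.6)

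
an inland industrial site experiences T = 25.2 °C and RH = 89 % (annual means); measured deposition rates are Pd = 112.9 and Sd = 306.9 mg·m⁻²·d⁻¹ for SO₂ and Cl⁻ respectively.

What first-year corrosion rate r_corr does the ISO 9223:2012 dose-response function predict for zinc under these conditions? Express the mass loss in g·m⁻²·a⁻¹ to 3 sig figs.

zinc: f(T) = -0.071·(T−10) [T>10 °C] = -1.0792
  SO₂ term: 0.0129·112.9^0.44·exp(0.046·89-1.0792) = 2.104
  Sd branch = 0.0175·Sd^0.57·e^(0.008·RH+0.085·T) = 7.945 μm/a
  sum: 2.104 + 7.945 → r_corr = 10.05 μm/a
Convert to mass loss: 10.05 μm/a × 7.14 g/cm³ = 71.75 g·m⁻²·a⁻¹

r_corr = 71.8 g·m⁻²·a⁻¹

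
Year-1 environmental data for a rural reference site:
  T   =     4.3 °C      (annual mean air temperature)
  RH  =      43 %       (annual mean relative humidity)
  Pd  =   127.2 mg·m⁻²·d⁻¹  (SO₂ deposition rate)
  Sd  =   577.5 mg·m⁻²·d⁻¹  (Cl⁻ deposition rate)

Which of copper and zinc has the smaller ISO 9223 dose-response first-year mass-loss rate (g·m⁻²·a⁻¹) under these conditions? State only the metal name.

copper

copper: f(T) = +0.126·(T−10) [T≤10 °C] = -0.7182
  SO₂ term: 0.0053·127.2^0.26·exp(0.059·43-0.7182) = 0.1152
  Cl⁻ term: 0.01025·577.5^0.27·exp(0.036·43+0.049·4.3) = 0.3312
  r_corr = 0.1152 + 0.3312 = 0.4464 μm/a
  mass loss = 0.4464 μm/a × 8.96 g/cm³ = 4 g·m⁻²·a⁻¹
zinc: f(T) = +0.038·(T−10) [T≤10 °C] = -0.2166
  SO₂ term: 0.0129·127.2^0.44·exp(0.046·43-0.2166) = 0.6332
  Cl⁻ term: 0.0175·577.5^0.57·exp(0.008·43+0.085·4.3) = 1.334
  r_corr = 0.6332 + 1.334 = 1.967 μm/a
  mass loss = 1.967 μm/a × 7.14 g/cm³ = 14.05 g·m⁻²·a⁻¹
Ordering by g·m⁻²·a⁻¹: zinc (14) > copper (4)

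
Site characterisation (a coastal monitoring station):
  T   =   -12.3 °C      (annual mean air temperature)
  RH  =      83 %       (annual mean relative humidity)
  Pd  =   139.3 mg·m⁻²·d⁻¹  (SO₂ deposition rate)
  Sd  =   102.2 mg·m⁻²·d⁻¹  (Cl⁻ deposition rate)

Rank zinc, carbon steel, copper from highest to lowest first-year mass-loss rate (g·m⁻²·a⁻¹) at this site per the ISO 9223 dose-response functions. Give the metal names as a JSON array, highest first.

["carbon steel", "zinc", "copper"]

zinc: f(T) = +0.038·(T−10) [T≤10 °C] = -0.8474
  Pd branch = 0.0129·Pd^0.44·e^(0.046·RH+f) = 2.208 μm/a
  Sd branch = 0.0175·Sd^0.57·e^(0.008·RH+0.085·T) = 0.167 μm/a
  r_corr = 2.208 + 0.167 = 2.375 μm/a
  mass loss = 2.375 μm/a × 7.14 g/cm³ = 16.96 g·m⁻²·a⁻¹
carbon steel: T≤10 °C ⇒ hinge +0.150·(-12.3−10) = -3.3450
  SO₂ term: 1.77·139.3^0.52·exp(0.02·83-3.3450) = 4.276
  Sd branch = 0.102·Sd^0.62·e^(0.033·RH+0.04·T) = 16.99 μm/a
  sum: 4.276 + 16.99 → r_corr = 21.27 μm/a
  mass loss = 21.27 μm/a × 7.85 g/cm³ = 167 g·m⁻²·a⁻¹
copper: temperature factor f = +0.126·(-22.3) = -2.8098
  SO₂ term: 0.0053·139.3^0.26·exp(0.059·83-2.8098) = 0.1542
  Sd branch = 0.01025·Sd^0.27·e^(0.036·RH+0.049·T) = 0.3883 μm/a
  sum: 0.1542 + 0.3883 → r_corr = 0.5426 μm/a
  mass loss = 0.5426 μm/a × 8.96 g/cm³ = 4.861 g·m⁻²·a⁻¹
Ordering by g·m⁻²·a⁻¹: carbon steel (167) > zinc (17) > copper (4.86)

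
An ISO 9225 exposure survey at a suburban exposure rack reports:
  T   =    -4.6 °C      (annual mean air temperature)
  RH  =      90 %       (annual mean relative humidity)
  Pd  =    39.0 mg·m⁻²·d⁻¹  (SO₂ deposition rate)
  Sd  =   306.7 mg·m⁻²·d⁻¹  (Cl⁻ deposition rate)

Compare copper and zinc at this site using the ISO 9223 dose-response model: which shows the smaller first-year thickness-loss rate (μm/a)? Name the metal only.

copper: temperature factor f = +0.126·(-14.6) = -1.8396
  SO₂ term: 0.0053·39.0^0.26·exp(0.059·90-1.8396) = 0.4417
  Sd branch = 0.01025·Sd^0.27·e^(0.036·RH+0.049·T) = 0.9803 μm/a
  sum: 0.4417 + 0.9803 → r_corr = 1.422 μm/a
zinc: temperature factor f = +0.038·(-14.6) = -0.5548
  Pd branch = 0.0129·Pd^0.44·e^(0.046·RH+f) = 2.332 μm/a
  Sd branch = 0.0175·Sd^0.57·e^(0.008·RH+0.085·T) = 0.6358 μm/a
  r_corr = 2.332 + 0.6358 = 2.968 μm/a
Ordering by μm/a: zinc (2.97) > copper (1.42)

copper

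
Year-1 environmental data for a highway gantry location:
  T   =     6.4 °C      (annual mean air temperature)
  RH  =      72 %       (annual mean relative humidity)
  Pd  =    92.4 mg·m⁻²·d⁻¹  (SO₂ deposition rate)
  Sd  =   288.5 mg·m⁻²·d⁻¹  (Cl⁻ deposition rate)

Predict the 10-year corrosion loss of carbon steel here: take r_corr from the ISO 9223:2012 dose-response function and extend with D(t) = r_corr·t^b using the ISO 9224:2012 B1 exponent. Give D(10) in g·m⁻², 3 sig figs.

carbon steel: temperature factor f = +0.150·(-3.6) = -0.5400
  SO₂ term: 1.77·92.4^0.52·exp(0.02·72-0.5400) = 45.81
  Sd branch = 0.102·Sd^0.62·e^(0.033·RH+0.04·T) = 47.53 μm/a
  r_corr = 45.81 + 47.53 = 93.34 μm/a
Power-law: D(10) = r_corr · 10^0.523
  D(10) = 93.34 × 10^0.523 = 93.34 × 3.334 = 311.2 μm
  Mass loss = 311.2 μm × 7.85 g/cm³ = 2443 g·m⁻²

D(10) = 2.44e+03 g·m⁻²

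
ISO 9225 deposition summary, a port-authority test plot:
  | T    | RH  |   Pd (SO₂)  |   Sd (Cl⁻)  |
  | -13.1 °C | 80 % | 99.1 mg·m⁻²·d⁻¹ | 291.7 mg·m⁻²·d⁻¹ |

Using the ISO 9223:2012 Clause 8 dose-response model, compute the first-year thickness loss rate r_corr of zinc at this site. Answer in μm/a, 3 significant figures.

r_corr = 1.88 μm/a

zinc: f(T) = +0.038·(T−10) [T≤10 °C] = -0.8778
  SO₂ term: 0.0129·99.1^0.44·exp(0.046·80-0.8778) = 1.606
  Sd branch = 0.0175·Sd^0.57·e^(0.008·RH+0.085·T) = 0.277 μm/a
  sum: 1.606 + 0.277 → r_corr = 1.883 μm/a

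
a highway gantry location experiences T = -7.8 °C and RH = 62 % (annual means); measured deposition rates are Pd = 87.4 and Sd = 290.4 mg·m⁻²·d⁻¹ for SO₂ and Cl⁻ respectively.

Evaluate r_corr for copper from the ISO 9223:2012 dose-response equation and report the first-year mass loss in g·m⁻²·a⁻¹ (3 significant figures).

copper: temperature factor f = +0.126·(-17.8) = -2.2428
  SO₂ term: 0.0053·87.4^0.26·exp(0.059·62-2.2428) = 0.06977
  Cl⁻ term: 0.01025·290.4^0.27·exp(0.036·62+0.049·-7.8) = 0.3014
  sum: 0.06977 + 0.3014 → r_corr = 0.3711 μm/a
Convert to mass loss: 0.3711 μm/a × 8.96 g/cm³ = 3.325 g·m⁻²·a⁻¹

r_corr = 3.33 g·m⁻²·a⁻¹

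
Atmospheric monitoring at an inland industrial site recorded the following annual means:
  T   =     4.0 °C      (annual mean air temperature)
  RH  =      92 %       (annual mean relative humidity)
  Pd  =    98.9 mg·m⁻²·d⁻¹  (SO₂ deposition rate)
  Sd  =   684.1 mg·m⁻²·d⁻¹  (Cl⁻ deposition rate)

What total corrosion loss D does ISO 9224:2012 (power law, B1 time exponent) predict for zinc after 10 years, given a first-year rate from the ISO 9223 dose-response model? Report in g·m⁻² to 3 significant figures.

zinc: T≤10 °C ⇒ hinge +0.038·(4.0−10) = -0.2280
  sulphur-dioxide contribution → 5.338 μm/a
  chloride contribution → 2.12 μm/a
  ⇒ r_corr(zinc) = 7.458 μm/a
Long-term exponent b (ISO 9224 Table 2, B1) = 0.813
  D(10) = 7.458 × 10^0.813 = 7.458 × 6.501 = 48.49 μm
  Mass loss = 48.49 μm × 7.14 g/cm³ = 346.2 g·m⁻²

D(10) = 346 g·m⁻²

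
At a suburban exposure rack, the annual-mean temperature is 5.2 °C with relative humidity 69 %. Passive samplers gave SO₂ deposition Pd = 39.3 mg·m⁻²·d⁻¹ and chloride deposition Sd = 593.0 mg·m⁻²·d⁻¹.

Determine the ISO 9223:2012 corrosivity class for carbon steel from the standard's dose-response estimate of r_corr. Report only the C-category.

C5

carbon steel: T≤10 °C ⇒ hinge +0.150·(5.2−10) = -0.7200
  sulphur-dioxide contribution → 23.1 μm/a
  chloride contribution → 64.14 μm/a
  total first-year rate 87.24 μm/a
ISO 9223 Table 2 (carbon steel): 80 < 87.2 ≤ 200 μm/a ⇒ C5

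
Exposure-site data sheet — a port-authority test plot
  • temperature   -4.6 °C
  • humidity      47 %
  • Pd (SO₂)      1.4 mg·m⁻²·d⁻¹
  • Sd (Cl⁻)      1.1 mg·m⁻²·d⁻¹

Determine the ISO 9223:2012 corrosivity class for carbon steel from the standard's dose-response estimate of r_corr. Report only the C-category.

carbon steel: f(T) = +0.150·(T−10) [T≤10 °C] = -2.1900
  sulphur-dioxide contribution → 0.6041 μm/a
  chloride contribution → 0.4246 μm/a
  total first-year rate 1.029 μm/a
1.03 μm/a falls in (0, 1.3] for carbon steel → category C1

C1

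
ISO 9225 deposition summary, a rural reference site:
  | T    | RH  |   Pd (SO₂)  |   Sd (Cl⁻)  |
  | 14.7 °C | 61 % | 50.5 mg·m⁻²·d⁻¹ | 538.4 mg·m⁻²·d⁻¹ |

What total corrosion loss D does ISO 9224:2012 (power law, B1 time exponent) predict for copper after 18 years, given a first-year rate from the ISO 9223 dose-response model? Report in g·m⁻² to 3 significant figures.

D(18) = 86.4 g·m⁻²

copper: T>10 °C ⇒ hinge -0.080·(14.7−10) = -0.3760
  SO₂ term: 0.0053·50.5^0.26·exp(0.059·61-0.3760) = 0.3689
  Sd branch = 0.01025·Sd^0.27·e^(0.036·RH+0.049·T) = 1.034 μm/a
  r_corr = 0.3689 + 1.034 = 1.403 μm/a
Long-term exponent b (ISO 9224 Table 2, B1) = 0.667
  D(18) = 1.403 × 18^0.667 = 1.403 × 6.875 = 9.647 μm
  Mass loss = 9.647 μm × 8.96 g/cm³ = 86.43 g·m⁻²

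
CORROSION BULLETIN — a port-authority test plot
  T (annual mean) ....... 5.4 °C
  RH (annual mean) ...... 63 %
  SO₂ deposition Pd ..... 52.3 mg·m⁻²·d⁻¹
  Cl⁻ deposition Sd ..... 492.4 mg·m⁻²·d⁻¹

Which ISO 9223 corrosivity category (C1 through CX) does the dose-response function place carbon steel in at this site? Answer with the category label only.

C4

carbon steel: T≤10 °C ⇒ hinge +0.150·(5.4−10) = -0.6900
  sulphur-dioxide contribution → 24.5 μm/a
  chloride contribution → 47.27 μm/a
  total first-year rate 71.76 μm/a
71.8 μm/a falls in (50, 80] for carbon steel → category C4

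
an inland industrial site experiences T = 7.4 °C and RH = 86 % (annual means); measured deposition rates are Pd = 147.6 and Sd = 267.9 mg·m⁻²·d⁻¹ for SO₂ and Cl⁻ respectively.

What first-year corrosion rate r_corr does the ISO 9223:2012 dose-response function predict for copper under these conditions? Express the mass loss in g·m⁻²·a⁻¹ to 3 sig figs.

copper: T≤10 °C ⇒ hinge +0.126·(7.4−10) = -0.3276
  sulphur-dioxide contribution → 2.237 μm/a
  chloride contribution → 1.473 μm/a
  ⇒ r_corr(copper) = 3.71 μm/a
Convert to mass loss: 3.71 μm/a × 8.96 g/cm³ = 33.24 g·m⁻²·a⁻¹

r_corr = 33.2 g·m⁻²·a⁻¹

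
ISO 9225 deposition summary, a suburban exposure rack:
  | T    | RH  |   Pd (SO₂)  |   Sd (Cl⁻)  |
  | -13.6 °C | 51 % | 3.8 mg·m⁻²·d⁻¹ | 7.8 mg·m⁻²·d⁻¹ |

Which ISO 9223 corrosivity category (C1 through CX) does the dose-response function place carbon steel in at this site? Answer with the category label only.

carbon steel: f(T) = +0.150·(T−10) [T≤10 °C] = -3.5400
  SO₂ term: 1.77·3.8^0.52·exp(0.02·51-3.5400) = 0.2851
  Cl⁻ term: 0.102·7.8^0.62·exp(0.033·51+0.04·-13.6) = 1.139
  r_corr = 0.2851 + 1.139 = 1.424 μm/a
Category bounds: 1.3…25 μm/a bracket r_corr ⇒ C2

C2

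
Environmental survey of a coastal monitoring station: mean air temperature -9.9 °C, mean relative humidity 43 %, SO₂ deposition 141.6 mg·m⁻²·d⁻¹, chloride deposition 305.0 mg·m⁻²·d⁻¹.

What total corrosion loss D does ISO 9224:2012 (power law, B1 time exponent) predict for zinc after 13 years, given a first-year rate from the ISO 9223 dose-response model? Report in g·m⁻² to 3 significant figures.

D(13) = 38.2 g·m⁻²

zinc: f(T) = +0.038·(T−10) [T≤10 °C] = -0.7562
  SO₂ term: 0.0129·141.6^0.44·exp(0.046·43-0.7562) = 0.387
  Sd branch = 0.0175·Sd^0.57·e^(0.008·RH+0.085·T) = 0.2773 μm/a
  r_corr = 0.387 + 0.2773 = 0.6643 μm/a
Long-term exponent b (ISO 9224 Table 2, B1) = 0.813
  D(13) = 0.6643 × 13^0.813 = 0.6643 × 8.047 = 5.346 μm
  Mass loss = 5.346 μm × 7.14 g/cm³ = 38.17 g·m⁻²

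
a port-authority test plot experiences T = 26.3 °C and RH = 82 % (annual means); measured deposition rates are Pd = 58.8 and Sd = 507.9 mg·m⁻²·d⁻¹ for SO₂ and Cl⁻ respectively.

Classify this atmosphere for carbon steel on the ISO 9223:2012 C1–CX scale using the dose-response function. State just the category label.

carbon steel: temperature factor f = -0.054·(16.3) = -0.8802
  sulphur-dioxide contribution → 31.48 μm/a
  chloride contribution → 208.1 μm/a
  total first-year rate 239.6 μm/a
ISO 9223 Table 2 (carbon steel): 200 < 240 ≤ 700 μm/a ⇒ CX

CX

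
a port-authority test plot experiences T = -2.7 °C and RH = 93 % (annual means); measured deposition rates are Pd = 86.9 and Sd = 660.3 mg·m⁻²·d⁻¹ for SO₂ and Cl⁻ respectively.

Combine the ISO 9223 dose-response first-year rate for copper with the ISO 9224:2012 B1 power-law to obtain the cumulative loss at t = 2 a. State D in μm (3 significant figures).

copper: T≤10 °C ⇒ hinge +0.126·(-2.7−10) = -1.6002
  Pd branch = 0.0053·Pd^0.26·e^(0.059·RH+f) = 0.825 μm/a
  Cl⁻ term: 0.01025·660.3^0.27·exp(0.036·93+0.049·-2.7) = 1.474
  sum: 0.825 + 1.474 → r_corr = 2.299 μm/a
Long-term exponent b (ISO 9224 Table 2, B1) = 0.667
  D(2) = 2.299 × 2^0.667 = 2.299 × 1.588 = 3.651 μm

D(2) = 3.65 μm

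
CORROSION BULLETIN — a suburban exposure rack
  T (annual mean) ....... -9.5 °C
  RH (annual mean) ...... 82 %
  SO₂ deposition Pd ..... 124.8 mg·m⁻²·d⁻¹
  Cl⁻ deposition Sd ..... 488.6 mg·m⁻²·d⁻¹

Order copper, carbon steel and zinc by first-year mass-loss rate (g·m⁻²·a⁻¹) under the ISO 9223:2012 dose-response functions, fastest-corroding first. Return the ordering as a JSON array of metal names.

copper: T≤10 °C ⇒ hinge +0.126·(-9.5−10) = -2.4570
  sulphur-dioxide contribution → 0.2011 μm/a
  chloride contribution → 0.6556 μm/a
  total first-year rate 0.8566 μm/a
  mass loss = 0.8566 μm/a × 8.96 g/cm³ = 7.675 g·m⁻²·a⁻¹
carbon steel: temperature factor f = +0.150·(-19.5) = -2.9250
  sulphur-dioxide contribution → 6.025 μm/a
  chloride contribution → 48.52 μm/a
  ⇒ r_corr(carbon steel) = 54.54 μm/a
  mass loss = 54.54 μm/a × 7.85 g/cm³ = 428.2 g·m⁻²·a⁻¹
zinc: temperature factor f = +0.038·(-19.5) = -0.7410
  sulphur-dioxide contribution → 2.235 μm/a
  chloride contribution → 0.5128 μm/a
  ⇒ r_corr(zinc) = 2.748 μm/a
  mass loss = 2.748 μm/a × 7.14 g/cm³ = 19.62 g·m⁻²·a⁻¹
Ordering by g·m⁻²·a⁻¹: carbon steel (428) > zinc (19.6) > copper (7.68)

["carbon steel", "zinc", "copper"]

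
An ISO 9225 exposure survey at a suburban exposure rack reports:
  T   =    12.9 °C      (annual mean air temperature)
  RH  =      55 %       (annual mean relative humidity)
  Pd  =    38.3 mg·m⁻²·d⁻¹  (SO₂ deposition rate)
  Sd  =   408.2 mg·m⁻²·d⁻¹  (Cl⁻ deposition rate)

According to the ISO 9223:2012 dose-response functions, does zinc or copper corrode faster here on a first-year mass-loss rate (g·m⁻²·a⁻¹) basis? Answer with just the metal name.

zinc

zinc: T>10 °C ⇒ hinge -0.071·(12.9−10) = -0.2059
  SO₂ term: 0.0129·38.3^0.44·exp(0.046·55-0.2059) = 0.6555
  Cl⁻ term: 0.0175·408.2^0.57·exp(0.008·55+0.085·12.9) = 2.503
  sum: 0.6555 + 2.503 → r_corr = 3.159 μm/a
  mass loss = 3.159 μm/a × 7.14 g/cm³ = 22.55 g·m⁻²·a⁻¹
copper: temperature factor f = -0.080·(2.9) = -0.2320
  SO₂ term: 0.0053·38.3^0.26·exp(0.059·55-0.2320) = 0.2783
  Sd branch = 0.01025·Sd^0.27·e^(0.036·RH+0.049·T) = 0.7081 μm/a
  r_corr = 0.2783 + 0.7081 = 0.9863 μm/a
  mass loss = 0.9863 μm/a × 8.96 g/cm³ = 8.837 g·m⁻²·a⁻¹
Ordering by g·m⁻²·a⁻¹: zinc (22.6) > copper (8.84)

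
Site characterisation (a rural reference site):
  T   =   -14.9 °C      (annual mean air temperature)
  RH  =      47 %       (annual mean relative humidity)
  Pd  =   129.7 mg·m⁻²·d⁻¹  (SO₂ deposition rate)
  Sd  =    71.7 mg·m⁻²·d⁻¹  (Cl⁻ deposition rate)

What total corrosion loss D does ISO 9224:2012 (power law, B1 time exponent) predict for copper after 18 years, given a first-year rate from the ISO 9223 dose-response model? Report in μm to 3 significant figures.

copper: f(T) = +0.126·(T−10) [T≤10 °C] = -3.1374
  SO₂ term: 0.0053·129.7^0.26·exp(0.059·47-3.1374) = 0.01304
  Sd branch = 0.01025·Sd^0.27·e^(0.036·RH+0.049·T) = 0.08501 μm/a
  sum: 0.01304 + 0.08501 → r_corr = 0.09805 μm/a
ISO 9224: D(t) = r_corr · t^b with b = 0.667 (copper, B1)
  D(18) = 0.09805 × 18^0.667 = 0.09805 × 6.875 = 0.6741 μm

D(18) = 0.674 μm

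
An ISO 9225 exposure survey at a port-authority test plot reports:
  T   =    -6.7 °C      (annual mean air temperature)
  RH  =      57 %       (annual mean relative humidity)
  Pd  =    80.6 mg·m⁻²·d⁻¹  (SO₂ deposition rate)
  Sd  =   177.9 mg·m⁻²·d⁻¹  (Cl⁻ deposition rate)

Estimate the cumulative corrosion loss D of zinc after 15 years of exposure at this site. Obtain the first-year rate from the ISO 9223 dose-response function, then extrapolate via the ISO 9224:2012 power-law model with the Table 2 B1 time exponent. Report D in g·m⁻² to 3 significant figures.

D(15) = 61.2 g·m⁻²

zinc: temperature factor f = +0.038·(-16.7) = -0.6346
  Pd branch = 0.0129·Pd^0.44·e^(0.046·RH+f) = 0.6494 μm/a
  Sd branch = 0.0175·Sd^0.57·e^(0.008·RH+0.085·T) = 0.2995 μm/a
  r_corr = 0.6494 + 0.2995 = 0.9488 μm/a
Power-law: D(15) = r_corr · 15^0.813
  D(15) = 0.9488 × 15^0.813 = 0.9488 × 9.04 = 8.577 μm
  Mass loss = 8.577 μm × 7.14 g/cm³ = 61.24 g·m⁻²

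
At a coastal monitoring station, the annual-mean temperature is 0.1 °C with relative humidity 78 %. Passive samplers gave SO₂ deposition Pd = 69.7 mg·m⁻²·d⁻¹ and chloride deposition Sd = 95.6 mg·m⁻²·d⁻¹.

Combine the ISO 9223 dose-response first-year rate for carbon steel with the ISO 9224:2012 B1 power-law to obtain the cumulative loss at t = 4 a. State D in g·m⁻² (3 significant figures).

carbon steel: f(T) = +0.150·(T−10) [T≤10 °C] = -1.4850
  SO₂ term: 1.77·69.7^0.52·exp(0.02·78-1.4850) = 17.34
  Cl⁻ term: 0.102·95.6^0.62·exp(0.033·78+0.04·0.1) = 22.7
  sum: 17.34 + 22.7 → r_corr = 40.04 μm/a
Long-term exponent b (ISO 9224 Table 2, B1) = 0.523
  D(4) = 40.04 × 4^0.523 = 40.04 × 2.065 = 82.68 μm
  Mass loss = 82.68 μm × 7.85 g/cm³ = 649 g·m⁻²

D(4) = 649 g·m⁻²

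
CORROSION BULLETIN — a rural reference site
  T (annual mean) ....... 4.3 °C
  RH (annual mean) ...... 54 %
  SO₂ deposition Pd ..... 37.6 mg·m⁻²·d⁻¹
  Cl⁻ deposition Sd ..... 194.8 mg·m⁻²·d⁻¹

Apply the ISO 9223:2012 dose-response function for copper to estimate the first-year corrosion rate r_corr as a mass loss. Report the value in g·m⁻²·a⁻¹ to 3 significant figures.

copper: T≤10 °C ⇒ hinge +0.126·(4.3−10) = -0.7182
  SO₂ term: 0.0053·37.6^0.26·exp(0.059·54-0.7182) = 0.1605
  Cl⁻ term: 0.01025·194.8^0.27·exp(0.036·54+0.049·4.3) = 0.367
  r_corr = 0.1605 + 0.367 = 0.5276 μm/a
Convert to mass loss: 0.5276 μm/a × 8.96 g/cm³ = 4.727 g·m⁻²·a⁻¹

r_corr = 4.73 g·m⁻²·a⁻¹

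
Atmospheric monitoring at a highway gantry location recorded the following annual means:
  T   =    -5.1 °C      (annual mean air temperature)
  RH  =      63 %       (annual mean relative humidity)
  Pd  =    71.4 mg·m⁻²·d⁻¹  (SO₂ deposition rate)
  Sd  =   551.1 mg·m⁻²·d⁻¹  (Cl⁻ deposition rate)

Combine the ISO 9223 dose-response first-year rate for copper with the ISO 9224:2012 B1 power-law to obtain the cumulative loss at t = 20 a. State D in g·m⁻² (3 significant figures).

copper: temperature factor f = +0.126·(-15.1) = -1.9026
  sulphur-dioxide contribution → 0.09868 μm/a
  chloride contribution → 0.4239 μm/a
  ⇒ r_corr(copper) = 0.5226 μm/a
Power-law: D(20) = r_corr · 20^0.667
  D(20) = 0.5226 × 20^0.667 = 0.5226 × 7.375 = 3.855 μm
  Mass loss = 3.855 μm × 8.96 g/cm³ = 34.54 g·m⁻²

D(20) = 34.5 g·m⁻²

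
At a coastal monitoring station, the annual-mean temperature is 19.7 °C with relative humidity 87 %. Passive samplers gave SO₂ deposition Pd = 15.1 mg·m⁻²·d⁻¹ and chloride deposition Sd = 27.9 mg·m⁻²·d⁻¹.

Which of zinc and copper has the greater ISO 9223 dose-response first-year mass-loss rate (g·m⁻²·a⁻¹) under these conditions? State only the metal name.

copper

zinc: f(T) = -0.071·(T−10) [T>10 °C] = -0.6887
  SO₂ term: 0.0129·15.1^0.44·exp(0.046·87-0.6887) = 1.17
  Sd branch = 0.0175·Sd^0.57·e^(0.008·RH+0.085·T) = 1.249 μm/a
  r_corr = 1.17 + 1.249 = 2.419 μm/a
  mass loss = 2.419 μm/a × 7.14 g/cm³ = 17.27 g·m⁻²·a⁻¹
copper: f(T) = -0.080·(T−10) [T>10 °C] = -0.7760
  SO₂ term: 0.0053·15.1^0.26·exp(0.059·87-0.7760) = 0.8376
  Sd branch = 0.01025·Sd^0.27·e^(0.036·RH+0.049·T) = 1.515 μm/a
  r_corr = 0.8376 + 1.515 = 2.353 μm/a
  mass loss = 2.353 μm/a × 8.96 g/cm³ = 21.08 g·m⁻²·a⁻¹
Ordering by g·m⁻²·a⁻¹: copper (21.1) > zinc (17.3)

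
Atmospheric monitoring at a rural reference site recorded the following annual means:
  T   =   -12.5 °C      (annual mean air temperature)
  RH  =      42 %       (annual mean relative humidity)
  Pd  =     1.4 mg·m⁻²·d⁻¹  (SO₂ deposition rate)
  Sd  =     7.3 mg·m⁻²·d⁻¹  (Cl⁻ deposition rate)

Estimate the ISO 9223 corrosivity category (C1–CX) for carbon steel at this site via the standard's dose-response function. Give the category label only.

C1

carbon steel: temperature factor f = +0.150·(-22.5) = -3.3750
  Pd branch = 1.77·Pd^0.52·e^(0.02·RH+f) = 0.1671 μm/a
  Sd branch = 0.102·Sd^0.62·e^(0.033·RH+0.04·T) = 0.8485 μm/a
  sum: 0.1671 + 0.8485 → r_corr = 1.016 μm/a
1.02 μm/a falls in (0, 1.3] for carbon steel → category C1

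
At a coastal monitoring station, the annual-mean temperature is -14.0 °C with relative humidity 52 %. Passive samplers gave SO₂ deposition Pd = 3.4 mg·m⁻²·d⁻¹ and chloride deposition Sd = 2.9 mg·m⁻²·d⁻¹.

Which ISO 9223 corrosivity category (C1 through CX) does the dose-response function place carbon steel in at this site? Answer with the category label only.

carbon steel: temperature factor f = +0.150·(-24.0) = -3.6000
  Pd branch = 1.77·Pd^0.52·e^(0.02·RH+f) = 0.2586 μm/a
  Cl⁻ term: 0.102·2.9^0.62·exp(0.033·52+0.04·-14.0) = 0.6271
  r_corr = 0.2586 + 0.6271 = 0.8856 μm/a
0.886 μm/a falls in (0, 1.3] for carbon steel → category C1

C1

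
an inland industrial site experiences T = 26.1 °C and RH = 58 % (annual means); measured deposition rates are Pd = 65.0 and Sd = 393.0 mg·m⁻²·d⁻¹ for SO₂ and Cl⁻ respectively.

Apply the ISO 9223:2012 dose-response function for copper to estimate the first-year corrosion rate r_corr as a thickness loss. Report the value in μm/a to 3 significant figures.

r_corr = 1.62 μm/a

copper: temperature factor f = -0.080·(16.1) = -1.2880
  sulphur-dioxide contribution → 0.1326 μm/a
  chloride contribution → 1.491 μm/a
  ⇒ r_corr(copper) = 1.623 μm/a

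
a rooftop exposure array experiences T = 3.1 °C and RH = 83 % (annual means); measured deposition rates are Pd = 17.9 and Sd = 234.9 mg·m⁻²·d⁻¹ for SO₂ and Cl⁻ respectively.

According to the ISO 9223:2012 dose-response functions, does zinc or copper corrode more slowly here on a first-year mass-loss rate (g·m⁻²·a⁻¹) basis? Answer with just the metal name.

zinc: f(T) = +0.038·(T−10) [T≤10 °C] = -0.2622
  sulphur-dioxide contribution → 1.607 μm/a
  chloride contribution → 0.9937 μm/a
  ⇒ r_corr(zinc) = 2.601 μm/a
  mass loss = 2.601 μm/a × 7.14 g/cm³ = 18.57 g·m⁻²·a⁻¹
copper: temperature factor f = +0.126·(-6.9) = -0.8694
  sulphur-dioxide contribution → 0.6298 μm/a
  chloride contribution → 1.034 μm/a
  ⇒ r_corr(copper) = 1.664 μm/a
  mass loss = 1.664 μm/a × 8.96 g/cm³ = 14.91 g·m⁻²·a⁻¹
Ordering by g·m⁻²·a⁻¹: zinc (18.6) > copper (14.9)

copper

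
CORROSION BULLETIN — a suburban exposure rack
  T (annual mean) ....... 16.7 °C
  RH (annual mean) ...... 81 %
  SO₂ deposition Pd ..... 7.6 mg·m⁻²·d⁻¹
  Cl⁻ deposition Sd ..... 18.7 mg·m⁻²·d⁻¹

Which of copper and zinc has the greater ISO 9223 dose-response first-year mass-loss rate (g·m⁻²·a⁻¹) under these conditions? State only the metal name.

copper

copper: T>10 °C ⇒ hinge -0.080·(16.7−10) = -0.5360
  Pd branch = 0.0053·Pd^0.26·e^(0.059·RH+f) = 0.6252 μm/a
  Sd branch = 0.01025·Sd^0.27·e^(0.036·RH+0.049·T) = 0.946 μm/a
  r_corr = 0.6252 + 0.946 = 1.571 μm/a
  mass loss = 1.571 μm/a × 8.96 g/cm³ = 14.08 g·m⁻²·a⁻¹
zinc: f(T) = -0.071·(T−10) [T>10 °C] = -0.4757
  Pd branch = 0.0129·Pd^0.44·e^(0.046·RH+f) = 0.8123 μm/a
  Cl⁻ term: 0.0175·18.7^0.57·exp(0.008·81+0.085·16.7) = 0.7343
  r_corr = 0.8123 + 0.7343 = 1.547 μm/a
  mass loss = 1.547 μm/a × 7.14 g/cm³ = 11.04 g·m⁻²·a⁻¹
Ordering by g·m⁻²·a⁻¹: copper (14.1) > zinc (11)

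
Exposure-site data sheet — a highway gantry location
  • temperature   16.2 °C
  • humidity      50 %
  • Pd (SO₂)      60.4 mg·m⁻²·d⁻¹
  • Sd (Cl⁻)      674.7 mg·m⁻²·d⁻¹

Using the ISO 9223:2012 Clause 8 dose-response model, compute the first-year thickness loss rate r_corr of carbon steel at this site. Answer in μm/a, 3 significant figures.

r_corr = 86.7 μm/a

carbon steel: f(T) = -0.054·(T−10) [T>10 °C] = -0.3348
  Pd branch = 1.77·Pd^0.52·e^(0.02·RH+f) = 29.04 μm/a
  Sd branch = 0.102·Sd^0.62·e^(0.033·RH+0.04·T) = 57.63 μm/a
  r_corr = 29.04 + 57.63 = 86.67 μm/a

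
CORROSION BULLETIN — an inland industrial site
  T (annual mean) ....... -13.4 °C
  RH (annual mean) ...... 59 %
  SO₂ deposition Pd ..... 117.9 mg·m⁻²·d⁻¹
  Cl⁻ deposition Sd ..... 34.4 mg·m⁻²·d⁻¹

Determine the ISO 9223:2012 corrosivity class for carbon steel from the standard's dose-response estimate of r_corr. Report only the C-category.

C2

carbon steel: T≤10 °C ⇒ hinge +0.150·(-13.4−10) = -3.5100
  Pd branch = 1.77·Pd^0.52·e^(0.02·RH+f) = 2.057 μm/a
  Cl⁻ term: 0.102·34.4^0.62·exp(0.033·59+0.04·-13.4) = 3.75
  sum: 2.057 + 3.75 → r_corr = 5.807 μm/a
ISO 9223 Table 2 (carbon steel): 1.3 < 5.81 ≤ 25 μm/a ⇒ C2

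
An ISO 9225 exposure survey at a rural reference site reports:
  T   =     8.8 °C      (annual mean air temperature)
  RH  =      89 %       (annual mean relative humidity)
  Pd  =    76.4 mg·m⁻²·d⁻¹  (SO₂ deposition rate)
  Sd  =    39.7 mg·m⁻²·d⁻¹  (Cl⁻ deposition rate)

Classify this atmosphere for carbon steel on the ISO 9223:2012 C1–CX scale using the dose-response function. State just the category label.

carbon steel: T≤10 °C ⇒ hinge +0.150·(8.8−10) = -0.1800
  SO₂ term: 1.77·76.4^0.52·exp(0.02·89-0.1800) = 83.57
  Cl⁻ term: 0.102·39.7^0.62·exp(0.033·89+0.04·8.8) = 26.81
  r_corr = 83.57 + 26.81 = 110.4 μm/a
Category bounds: 80…200 μm/a bracket r_corr ⇒ C5

C5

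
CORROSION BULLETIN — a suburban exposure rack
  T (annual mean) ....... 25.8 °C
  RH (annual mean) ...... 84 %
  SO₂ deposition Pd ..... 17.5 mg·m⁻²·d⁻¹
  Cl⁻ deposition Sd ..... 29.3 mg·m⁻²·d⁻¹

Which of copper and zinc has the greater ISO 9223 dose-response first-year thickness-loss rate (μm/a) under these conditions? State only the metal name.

zinc

copper: f(T) = -0.080·(T−10) [T>10 °C] = -1.2640
  Pd branch = 0.0053·Pd^0.26·e^(0.059·RH+f) = 0.4476 μm/a
  Cl⁻ term: 0.01025·29.3^0.27·exp(0.036·84+0.049·25.8) = 1.858
  r_corr = 0.4476 + 1.858 = 2.306 μm/a
zinc: temperature factor f = -0.071·(15.8) = -1.1218
  SO₂ term: 0.0129·17.5^0.44·exp(0.046·84-1.1218) = 0.7054
  Cl⁻ term: 0.0175·29.3^0.57·exp(0.008·84+0.085·25.8) = 2.106
  sum: 0.7054 + 2.106 → r_corr = 2.811 μm/a
Ordering by μm/a: zinc (2.81) > copper (2.31)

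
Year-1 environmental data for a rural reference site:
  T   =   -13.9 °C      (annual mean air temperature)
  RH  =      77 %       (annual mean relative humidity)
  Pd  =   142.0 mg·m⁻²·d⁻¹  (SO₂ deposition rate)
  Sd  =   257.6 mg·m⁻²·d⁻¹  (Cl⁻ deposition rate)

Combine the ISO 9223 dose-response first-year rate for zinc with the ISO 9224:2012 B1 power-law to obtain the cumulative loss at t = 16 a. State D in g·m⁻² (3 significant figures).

D(16) = 124 g·m⁻²

zinc: f(T) = +0.038·(T−10) [T≤10 °C] = -0.9082
  SO₂ term: 0.0129·142.0^0.44·exp(0.046·77-0.9082) = 1.59
  Sd branch = 0.0175·Sd^0.57·e^(0.008·RH+0.085·T) = 0.2353 μm/a
  sum: 1.59 + 0.2353 → r_corr = 1.825 μm/a
ISO 9224: D(t) = r_corr · t^b with b = 0.813 (zinc, B1)
  D(16) = 1.825 × 16^0.813 = 1.825 × 9.527 = 17.39 μm
  Mass loss = 17.39 μm × 7.14 g/cm³ = 124.2 g·m⁻²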